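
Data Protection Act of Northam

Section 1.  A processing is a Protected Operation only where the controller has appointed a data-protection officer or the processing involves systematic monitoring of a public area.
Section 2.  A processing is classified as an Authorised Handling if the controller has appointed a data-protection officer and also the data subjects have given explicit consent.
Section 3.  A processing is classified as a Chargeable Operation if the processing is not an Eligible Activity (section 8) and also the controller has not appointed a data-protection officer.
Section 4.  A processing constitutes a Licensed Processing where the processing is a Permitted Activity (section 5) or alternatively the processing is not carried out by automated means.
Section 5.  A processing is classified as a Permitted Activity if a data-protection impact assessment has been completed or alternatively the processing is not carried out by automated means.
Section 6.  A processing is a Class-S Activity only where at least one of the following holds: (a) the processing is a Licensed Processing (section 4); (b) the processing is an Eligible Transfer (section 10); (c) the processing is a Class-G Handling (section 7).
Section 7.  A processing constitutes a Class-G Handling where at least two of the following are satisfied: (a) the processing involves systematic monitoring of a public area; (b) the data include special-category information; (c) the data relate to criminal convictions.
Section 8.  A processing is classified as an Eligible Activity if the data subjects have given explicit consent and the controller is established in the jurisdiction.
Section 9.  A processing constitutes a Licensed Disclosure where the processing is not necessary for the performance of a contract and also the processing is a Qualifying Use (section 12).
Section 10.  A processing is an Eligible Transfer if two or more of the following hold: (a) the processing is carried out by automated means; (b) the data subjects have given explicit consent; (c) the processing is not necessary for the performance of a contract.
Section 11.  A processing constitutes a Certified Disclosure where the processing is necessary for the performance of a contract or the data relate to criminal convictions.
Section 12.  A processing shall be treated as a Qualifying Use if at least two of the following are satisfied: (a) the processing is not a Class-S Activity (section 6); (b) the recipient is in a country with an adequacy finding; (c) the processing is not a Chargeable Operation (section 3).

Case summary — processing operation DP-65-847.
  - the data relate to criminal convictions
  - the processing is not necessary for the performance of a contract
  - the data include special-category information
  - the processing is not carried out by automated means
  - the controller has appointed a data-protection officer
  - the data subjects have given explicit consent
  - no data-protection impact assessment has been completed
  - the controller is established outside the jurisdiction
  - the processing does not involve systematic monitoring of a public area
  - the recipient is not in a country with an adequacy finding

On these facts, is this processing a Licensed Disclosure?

No

section 5 — Permitted Activity: [a data-protection impact assessment has been completed? no] OR [the processing is not carried out by automated means? yes] → satisfied.
section 4 — Licensed Processing: [Permitted Activity (section 5)? yes] OR [the processing is not carried out by automated means? yes] → satisfied.
section 10 — Eligible Transfer: the processing is carried out by automated means? no; the data subjects have given explicit consent? yes; the processing is not necessary for the performance of a contract? yes — 2 of 3 hold (need ≥2) → satisfied.
section 7 — Class-G Handling: the processing involves systematic monitoring of a public area? no; the data include special-category information? yes; the data relate to criminal convictions? yes — 2 of 3 hold (need ≥2) → satisfied.
section 6 — Class-S Activity: [Licensed Processing (section 4)? yes] OR [Eligible Transfer (section 10)? yes] OR [Class-G Handling (section 7)? yes] → satisfied.
section 8 — Eligible Activity: [the data subjects have given explicit consent? yes] AND [the controller is established in the jurisdiction? no] → not satisfied.
section 3 — Chargeable Operation: [not an Eligible Activity (section 8)? yes] AND [the controller has not appointed a data-protection officer? no] → not satisfied.
section 12 — Qualifying Use: not a Class-S Activity (section 6)? no; the recipient is in a country with an adequacy finding? no; not a Chargeable Operation (section 3)? yes — 1 of 3 hold (need ≥2) → not satisfied.
section 9 — Licensed Disclosure: [the processing is not necessary for the performance of a contract? yes] AND [Qualifying Use (section 12)? no] → not satisfied.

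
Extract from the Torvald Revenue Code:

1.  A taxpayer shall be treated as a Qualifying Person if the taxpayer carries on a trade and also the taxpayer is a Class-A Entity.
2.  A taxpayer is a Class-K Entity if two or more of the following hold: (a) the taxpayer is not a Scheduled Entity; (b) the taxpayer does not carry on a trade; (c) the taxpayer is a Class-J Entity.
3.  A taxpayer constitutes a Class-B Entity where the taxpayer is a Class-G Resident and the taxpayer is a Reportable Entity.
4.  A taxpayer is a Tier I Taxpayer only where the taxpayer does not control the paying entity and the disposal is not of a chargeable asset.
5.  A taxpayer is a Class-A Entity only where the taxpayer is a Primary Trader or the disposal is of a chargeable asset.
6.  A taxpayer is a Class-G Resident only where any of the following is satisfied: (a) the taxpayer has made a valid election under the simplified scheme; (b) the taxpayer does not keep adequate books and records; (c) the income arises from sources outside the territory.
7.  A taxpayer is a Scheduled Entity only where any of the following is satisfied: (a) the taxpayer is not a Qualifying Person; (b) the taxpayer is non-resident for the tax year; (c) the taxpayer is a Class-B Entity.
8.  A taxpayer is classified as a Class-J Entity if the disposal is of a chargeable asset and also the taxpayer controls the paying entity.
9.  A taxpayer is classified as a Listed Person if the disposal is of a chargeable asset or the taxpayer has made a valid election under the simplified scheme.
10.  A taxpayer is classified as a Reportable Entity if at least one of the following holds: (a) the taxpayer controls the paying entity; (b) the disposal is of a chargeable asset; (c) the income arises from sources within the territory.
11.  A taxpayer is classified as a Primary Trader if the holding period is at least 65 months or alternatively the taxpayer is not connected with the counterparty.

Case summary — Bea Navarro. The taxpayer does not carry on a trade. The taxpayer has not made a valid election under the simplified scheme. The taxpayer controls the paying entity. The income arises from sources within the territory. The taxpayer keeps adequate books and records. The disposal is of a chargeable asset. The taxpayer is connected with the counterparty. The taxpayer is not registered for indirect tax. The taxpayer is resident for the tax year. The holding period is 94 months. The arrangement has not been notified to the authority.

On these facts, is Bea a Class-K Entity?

Yes

Under paragraph 11: holding period: 94 months ≥ 65 months? yes; or the taxpayer is not connected with the counterparty? no. So the taxpayer is a Primary Trader.
Under paragraph 5: Primary Trader (paragraph 11)? yes; or the disposal is of a chargeable asset? yes. So the taxpayer is a Class-A Entity.
Under paragraph 1: the taxpayer carries on a trade? no; and Class-A Entity (paragraph 5)? yes. So the taxpayer is not a Qualifying Person.
Under paragraph 6: the taxpayer has made a valid election under the simplified scheme? no; or the taxpayer does not keep adequate books and records? no; or the income arises from sources outside the territory? no. So the taxpayer is not a Class-G Resident.
Under paragraph 10: the taxpayer controls the paying entity? yes; or the disposal is of a chargeable asset? yes; or the income arises from sources within the territory? yes. So the taxpayer is a Reportable Entity.
Under paragraph 3: Class-G Resident (paragraph 6)? no; and Reportable Entity (paragraph 10)? yes. So the taxpayer is not a Class-B Entity.
Under paragraph 7: not a Qualifying Person (paragraph 1)? yes; or the taxpayer is non-resident for the tax year? no; or Class-B Entity (paragraph 3)? no. So the taxpayer is a Scheduled Entity.
Under paragraph 8: the disposal is of a chargeable asset? yes; and the taxpayer controls the paying entity? yes. So the taxpayer is a Class-J Entity.
Under paragraph 2: not a Scheduled Entity (paragraph 7)? no; the taxpayer does not carry on a trade? yes; Class-J Entity (paragraph 8)? yes — 2 of 3 hold (need ≥2) → satisfied.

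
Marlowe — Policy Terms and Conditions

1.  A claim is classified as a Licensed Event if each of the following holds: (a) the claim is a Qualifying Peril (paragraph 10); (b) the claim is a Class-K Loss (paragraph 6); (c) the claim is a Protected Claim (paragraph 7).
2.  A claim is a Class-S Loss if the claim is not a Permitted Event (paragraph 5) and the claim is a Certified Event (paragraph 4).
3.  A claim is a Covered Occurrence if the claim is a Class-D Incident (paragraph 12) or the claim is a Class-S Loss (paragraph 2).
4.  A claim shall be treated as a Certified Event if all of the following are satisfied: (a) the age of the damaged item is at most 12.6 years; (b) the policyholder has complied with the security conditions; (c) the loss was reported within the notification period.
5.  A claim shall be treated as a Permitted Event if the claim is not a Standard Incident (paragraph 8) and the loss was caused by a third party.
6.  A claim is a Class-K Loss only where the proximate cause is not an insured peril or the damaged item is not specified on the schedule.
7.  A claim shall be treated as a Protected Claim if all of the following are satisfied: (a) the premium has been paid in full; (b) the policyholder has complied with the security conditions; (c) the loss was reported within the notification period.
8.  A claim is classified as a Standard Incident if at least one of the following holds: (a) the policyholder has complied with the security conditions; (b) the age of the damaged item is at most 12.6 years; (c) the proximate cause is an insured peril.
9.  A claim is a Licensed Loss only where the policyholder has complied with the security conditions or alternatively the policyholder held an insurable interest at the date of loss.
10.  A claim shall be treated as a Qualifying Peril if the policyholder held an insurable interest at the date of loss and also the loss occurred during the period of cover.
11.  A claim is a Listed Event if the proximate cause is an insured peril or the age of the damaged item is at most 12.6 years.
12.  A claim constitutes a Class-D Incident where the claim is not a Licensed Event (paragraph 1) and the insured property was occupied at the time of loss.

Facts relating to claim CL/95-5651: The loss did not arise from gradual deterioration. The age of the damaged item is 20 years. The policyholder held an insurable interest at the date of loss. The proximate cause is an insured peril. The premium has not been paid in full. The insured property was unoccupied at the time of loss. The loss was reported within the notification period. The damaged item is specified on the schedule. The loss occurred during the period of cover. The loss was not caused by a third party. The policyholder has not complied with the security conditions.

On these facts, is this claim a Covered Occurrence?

No

Under paragraph 10: the policyholder held an insurable interest at the date of loss? yes; and the loss occurred during the period of cover? yes. So the claim is a Qualifying Peril.
Under paragraph 6: the proximate cause is not an insured peril? no; or the damaged item is not specified on the schedule? no. So the claim is not a Class-K Loss.
Under paragraph 7: the premium has been paid in full? no; and the policyholder has complied with the security conditions? no; and the loss was reported within the notification period? yes. So the claim is not a Protected Claim.
Under paragraph 1: Qualifying Peril (paragraph 10)? yes; and Class-K Loss (paragraph 6)? no; and Protected Claim (paragraph 7)? no. So the claim is not a Licensed Event.
Under paragraph 12: not a Licensed Event (paragraph 1)? yes; and the insured property was occupied at the time of loss? no. So the claim is not a Class-D Incident.
Under paragraph 8: the policyholder has complied with the security conditions? no; or age of the damaged item: 20 years ≤ 12.6 years? no; or the proximate cause is an insured peril? yes. So the claim is a Standard Incident.
Under paragraph 5: not a Standard Incident (paragraph 8)? no; and the loss was caused by a third party? no. So the claim is not a Permitted Event.
Under paragraph 4: age of the damaged item: 20 years ≤ 12.6 years? no; and the policyholder has complied with the security conditions? no; and the loss was reported within the notification period? yes. So the claim is not a Certified Event.
Under paragraph 2: not a Permitted Event (paragraph 5)? yes; and Certified Event (paragraph 4)? no. So the claim is not a Class-S Loss.
Under paragraph 3: Class-D Incident (paragraph 12)? no; or Class-S Loss (paragraph 2)? no. So the claim is not a Covered Occurrence.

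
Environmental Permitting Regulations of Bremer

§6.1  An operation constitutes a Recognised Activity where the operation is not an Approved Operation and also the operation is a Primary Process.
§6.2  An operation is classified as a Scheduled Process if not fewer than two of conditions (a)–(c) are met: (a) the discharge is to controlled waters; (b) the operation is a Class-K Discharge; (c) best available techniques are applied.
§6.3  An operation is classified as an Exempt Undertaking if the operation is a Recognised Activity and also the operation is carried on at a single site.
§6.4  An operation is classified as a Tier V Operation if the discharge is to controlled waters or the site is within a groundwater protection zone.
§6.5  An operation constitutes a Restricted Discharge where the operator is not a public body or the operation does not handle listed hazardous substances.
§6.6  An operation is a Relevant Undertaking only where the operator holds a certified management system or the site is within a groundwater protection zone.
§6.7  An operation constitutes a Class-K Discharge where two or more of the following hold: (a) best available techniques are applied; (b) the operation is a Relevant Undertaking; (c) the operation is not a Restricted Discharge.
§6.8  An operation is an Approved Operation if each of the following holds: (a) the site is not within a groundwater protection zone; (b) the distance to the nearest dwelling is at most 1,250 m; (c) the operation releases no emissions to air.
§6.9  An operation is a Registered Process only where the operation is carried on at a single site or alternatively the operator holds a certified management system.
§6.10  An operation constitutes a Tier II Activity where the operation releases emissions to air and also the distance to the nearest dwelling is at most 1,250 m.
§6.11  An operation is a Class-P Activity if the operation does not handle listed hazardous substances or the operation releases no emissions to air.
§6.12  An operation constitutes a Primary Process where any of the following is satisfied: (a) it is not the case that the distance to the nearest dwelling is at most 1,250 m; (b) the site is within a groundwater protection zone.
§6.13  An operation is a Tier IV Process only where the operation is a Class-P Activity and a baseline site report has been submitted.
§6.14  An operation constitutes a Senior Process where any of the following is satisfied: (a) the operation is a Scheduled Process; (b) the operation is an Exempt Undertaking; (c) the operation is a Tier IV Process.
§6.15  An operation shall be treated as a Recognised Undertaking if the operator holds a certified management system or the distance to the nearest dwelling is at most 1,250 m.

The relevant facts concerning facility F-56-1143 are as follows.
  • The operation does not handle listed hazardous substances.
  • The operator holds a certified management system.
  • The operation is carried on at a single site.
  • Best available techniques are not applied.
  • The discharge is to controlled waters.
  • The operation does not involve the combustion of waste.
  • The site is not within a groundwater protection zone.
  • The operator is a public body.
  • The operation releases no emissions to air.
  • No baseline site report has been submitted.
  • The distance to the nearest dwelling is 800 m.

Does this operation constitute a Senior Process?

§6.6 — Relevant Undertaking: [the operator holds a certified management system? yes] OR [the site is within a groundwater protection zone? no] → satisfied.
§6.5 — Restricted Discharge: [the operator is not a public body? no] OR [the operation does not handle listed hazardous substances? yes] → satisfied.
§6.7 — Class-K Discharge: best available techniques are applied? no; Relevant Undertaking (§6.6)? yes; not a Restricted Discharge (§6.5)? no — 1 of 3 hold (need ≥2) → not satisfied.
§6.2 — Scheduled Process: the discharge is to controlled waters? yes; Class-K Discharge (§6.7)? no; best available techniques are applied? no — 1 of 3 hold (need ≥2) → not satisfied.
§6.8 — Approved Operation: [the site is not within a groundwater protection zone? yes] AND [distance to the nearest dwelling: 800 m ≤ 1,250 m? yes] AND [the operation releases no emissions to air? yes] → satisfied.
§6.12 — Primary Process: [distance to the nearest dwelling: 800 m ≤ 1,250 m? yes, so negated condition no] OR [the site is within a groundwater protection zone? no] → not satisfied.
§6.1 — Recognised Activity: [not an Approved Operation (§6.8)? no] AND [Primary Process (§6.12)? no] → not satisfied.
§6.3 — Exempt Undertaking: [Recognised Activity (§6.1)? no] AND [the operation is carried on at a single site? yes] → not satisfied.
§6.11 — Class-P Activity: [the operation does not handle listed hazardous substances? yes] OR [the operation releases no emissions to air? yes] → satisfied.
§6.13 — Tier IV Process: [Class-P Activity (§6.11)? yes] AND [a baseline site report has been submitted? no] → not satisfied.
§6.14 — Senior Process: [Scheduled Process (§6.2)? no] OR [Exempt Undertaking (§6.3)? no] OR [Tier IV Process (§6.13)? no] → not satisfied.

No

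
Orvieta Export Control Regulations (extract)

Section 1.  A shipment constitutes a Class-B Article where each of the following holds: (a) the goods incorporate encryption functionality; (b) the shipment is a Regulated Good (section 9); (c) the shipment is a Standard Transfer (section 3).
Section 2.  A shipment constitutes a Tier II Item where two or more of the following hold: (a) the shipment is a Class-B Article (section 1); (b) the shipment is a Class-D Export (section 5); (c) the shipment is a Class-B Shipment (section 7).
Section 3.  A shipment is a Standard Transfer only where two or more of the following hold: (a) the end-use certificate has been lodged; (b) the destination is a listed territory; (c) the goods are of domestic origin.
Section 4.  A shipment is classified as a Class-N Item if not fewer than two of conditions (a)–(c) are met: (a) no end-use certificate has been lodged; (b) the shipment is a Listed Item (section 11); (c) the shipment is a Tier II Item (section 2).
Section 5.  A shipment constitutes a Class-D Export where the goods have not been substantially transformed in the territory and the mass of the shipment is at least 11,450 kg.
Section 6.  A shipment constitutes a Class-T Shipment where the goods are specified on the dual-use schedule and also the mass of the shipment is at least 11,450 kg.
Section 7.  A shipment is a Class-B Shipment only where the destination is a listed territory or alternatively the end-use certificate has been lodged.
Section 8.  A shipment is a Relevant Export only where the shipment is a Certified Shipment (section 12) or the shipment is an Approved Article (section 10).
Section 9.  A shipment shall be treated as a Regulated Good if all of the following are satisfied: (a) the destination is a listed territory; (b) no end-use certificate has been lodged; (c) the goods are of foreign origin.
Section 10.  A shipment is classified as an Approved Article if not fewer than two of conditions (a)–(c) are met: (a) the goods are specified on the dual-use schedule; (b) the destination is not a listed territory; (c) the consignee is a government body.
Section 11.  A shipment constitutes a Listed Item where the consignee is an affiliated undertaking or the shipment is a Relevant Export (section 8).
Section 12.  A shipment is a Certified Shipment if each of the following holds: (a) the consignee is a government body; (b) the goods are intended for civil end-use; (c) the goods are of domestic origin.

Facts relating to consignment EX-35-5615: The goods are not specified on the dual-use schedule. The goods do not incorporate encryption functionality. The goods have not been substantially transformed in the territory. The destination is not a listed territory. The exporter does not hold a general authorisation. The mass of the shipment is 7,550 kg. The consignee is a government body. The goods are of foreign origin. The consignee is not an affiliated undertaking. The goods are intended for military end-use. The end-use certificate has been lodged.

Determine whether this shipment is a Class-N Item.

No

section 12 — Certified Shipment: [the consignee is a government body? yes] AND [the goods are intended for civil end-use? no] AND [the goods are of domestic origin? no] → not satisfied.
section 10 — Approved Article: the goods are specified on the dual-use schedule? no; the destination is not a listed territory? yes; the consignee is a government body? yes — 2 of 3 hold (need ≥2) → satisfied.
section 8 — Relevant Export: [Certified Shipment (section 12)? no] OR [Approved Article (section 10)? yes] → satisfied.
section 11 — Listed Item: [the consignee is an affiliated undertaking? no] OR [Relevant Export (section 8)? yes] → satisfied.
section 9 — Regulated Good: [the destination is a listed territory? no] AND [no end-use certificate has been lodged? no] AND [the goods are of foreign origin? yes] → not satisfied.
section 3 — Standard Transfer: the end-use certificate has been lodged? yes; the destination is a listed territory? no; the goods are of domestic origin? no — 1 of 3 hold (need ≥2) → not satisfied.
section 1 — Class-B Article: [the goods incorporate encryption functionality? no] AND [Regulated Good (section 9)? no] AND [Standard Transfer (section 3)? no] → not satisfied.
section 5 — Class-D Export: [the goods have not been substantially transformed in the territory? yes] AND [mass of the shipment: 7,550 kg ≥ 11,450 kg? no] → not satisfied.
section 7 — Class-B Shipment: [the destination is a listed territory? no] OR [the end-use certificate has been lodged? yes] → satisfied.
section 2 — Tier II Item: Class-B Article (section 1)? no; Class-D Export (section 5)? no; Class-B Shipment (section 7)? yes — 1 of 3 hold (need ≥2) → not satisfied.
section 4 — Class-N Item: no end-use certificate has been lodged? no; Listed Item (section 11)? yes; Tier II Item (section 2)? no — 1 of 3 hold (need ≥2) → not satisfied.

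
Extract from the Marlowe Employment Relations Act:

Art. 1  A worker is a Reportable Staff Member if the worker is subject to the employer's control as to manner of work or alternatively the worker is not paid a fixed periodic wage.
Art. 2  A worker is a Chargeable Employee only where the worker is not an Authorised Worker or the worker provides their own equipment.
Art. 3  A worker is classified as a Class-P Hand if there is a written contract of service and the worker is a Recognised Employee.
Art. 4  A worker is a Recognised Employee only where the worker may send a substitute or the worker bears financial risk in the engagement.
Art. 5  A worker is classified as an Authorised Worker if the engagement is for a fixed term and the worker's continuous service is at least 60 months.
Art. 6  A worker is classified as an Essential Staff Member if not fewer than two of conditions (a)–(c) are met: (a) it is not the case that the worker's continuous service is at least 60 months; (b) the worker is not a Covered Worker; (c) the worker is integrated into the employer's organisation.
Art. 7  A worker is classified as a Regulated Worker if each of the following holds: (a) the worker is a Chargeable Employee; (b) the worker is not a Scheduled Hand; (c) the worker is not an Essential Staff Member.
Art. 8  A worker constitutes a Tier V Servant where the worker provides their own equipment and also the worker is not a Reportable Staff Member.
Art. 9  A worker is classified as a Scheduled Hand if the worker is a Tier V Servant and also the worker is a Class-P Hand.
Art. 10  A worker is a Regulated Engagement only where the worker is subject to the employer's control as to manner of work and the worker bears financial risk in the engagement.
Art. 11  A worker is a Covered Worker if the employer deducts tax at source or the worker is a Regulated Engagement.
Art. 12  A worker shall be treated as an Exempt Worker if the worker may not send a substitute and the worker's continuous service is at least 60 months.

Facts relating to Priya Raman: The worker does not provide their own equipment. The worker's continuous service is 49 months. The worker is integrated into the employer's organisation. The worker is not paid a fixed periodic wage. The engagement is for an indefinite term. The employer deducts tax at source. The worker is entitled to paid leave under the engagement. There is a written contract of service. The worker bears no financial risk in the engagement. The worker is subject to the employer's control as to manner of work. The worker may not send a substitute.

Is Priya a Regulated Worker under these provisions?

Under article 5: the engagement is for a fixed term? no; and worker's continuous service: 49 months ≥ 60 months? no. So the worker is not an Authorised Worker.
Under article 2: not an Authorised Worker (article 5)? yes; or the worker provides their own equipment? no. So the worker is a Chargeable Employee.
Under article 1: the worker is subject to the employer's control as to manner of work? yes; or the worker is not paid a fixed periodic wage? yes. So the worker is a Reportable Staff Member.
Under article 8: the worker provides their own equipment? no; and not a Reportable Staff Member (article 1)? no. So the worker is not a Tier V Servant.
Under article 4: the worker may send a substitute? no; or the worker bears financial risk in the engagement? no. So the worker is not a Recognised Employee.
Under article 3: there is a written contract of service? yes; and Recognised Employee (article 4)? no. So the worker is not a Class-P Hand.
Under article 9: Tier V Servant (article 8)? no; and Class-P Hand (article 3)? no. So the worker is not a Scheduled Hand.
Under article 10: the worker is subject to the employer's control as to manner of work? yes; and the worker bears financial risk in the engagement? no. So the worker is not a Regulated Engagement.
Under article 11: the employer deducts tax at source? yes; or Regulated Engagement (article 10)? no. So the worker is a Covered Worker.
Under article 6: worker's continuous service: 49 months ≥ 60 months? no, so negated condition yes; not a Covered Worker (article 11)? no; the worker is integrated into the employer's organisation? yes — 2 of 3 hold (need ≥2) → satisfied.
Under article 7: Chargeable Employee (article 2)? yes; and not a Scheduled Hand (article 9)? yes; and not an Essential Staff Member (article 6)? no. So the worker is not a Regulated Worker.

No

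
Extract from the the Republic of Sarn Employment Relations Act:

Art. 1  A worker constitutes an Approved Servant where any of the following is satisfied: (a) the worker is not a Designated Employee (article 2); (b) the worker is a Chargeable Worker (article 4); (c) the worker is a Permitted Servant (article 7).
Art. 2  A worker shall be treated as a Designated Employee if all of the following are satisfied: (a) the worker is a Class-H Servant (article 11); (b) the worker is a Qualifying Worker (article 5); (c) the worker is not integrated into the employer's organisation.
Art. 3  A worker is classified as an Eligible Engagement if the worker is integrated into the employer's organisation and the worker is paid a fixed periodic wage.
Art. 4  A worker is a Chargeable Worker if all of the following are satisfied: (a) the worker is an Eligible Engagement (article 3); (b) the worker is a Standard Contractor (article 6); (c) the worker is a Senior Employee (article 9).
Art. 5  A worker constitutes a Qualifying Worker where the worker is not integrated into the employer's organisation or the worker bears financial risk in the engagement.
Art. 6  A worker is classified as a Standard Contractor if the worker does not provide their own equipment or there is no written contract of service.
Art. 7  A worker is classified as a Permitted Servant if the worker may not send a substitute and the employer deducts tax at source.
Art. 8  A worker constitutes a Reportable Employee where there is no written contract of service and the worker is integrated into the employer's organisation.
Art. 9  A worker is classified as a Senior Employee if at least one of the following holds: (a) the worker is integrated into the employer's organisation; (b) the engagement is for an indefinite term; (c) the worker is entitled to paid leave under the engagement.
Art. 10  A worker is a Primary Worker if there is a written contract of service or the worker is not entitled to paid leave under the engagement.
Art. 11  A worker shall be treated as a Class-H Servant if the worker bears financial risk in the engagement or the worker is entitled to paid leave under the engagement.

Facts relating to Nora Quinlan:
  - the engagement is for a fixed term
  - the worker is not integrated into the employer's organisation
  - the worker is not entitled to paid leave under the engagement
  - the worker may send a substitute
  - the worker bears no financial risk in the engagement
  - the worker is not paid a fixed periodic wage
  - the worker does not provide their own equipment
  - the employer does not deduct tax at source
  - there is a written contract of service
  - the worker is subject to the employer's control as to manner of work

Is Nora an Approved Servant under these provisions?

Yes

Under article 11: the worker bears financial risk in the engagement? no; or the worker is entitled to paid leave under the engagement? no. So the worker is not a Class-H Servant.
Under article 5: the worker is not integrated into the employer's organisation? yes; or the worker bears financial risk in the engagement? no. So the worker is a Qualifying Worker.
Under article 2: Class-H Servant (article 11)? no; and Qualifying Worker (article 5)? yes; and the worker is not integrated into the employer's organisation? yes. So the worker is not a Designated Employee.
Under article 3: the worker is integrated into the employer's organisation? no; and the worker is paid a fixed periodic wage? no. So the worker is not an Eligible Engagement.
Under article 6: the worker does not provide their own equipment? yes; or there is no written contract of service? no. So the worker is a Standard Contractor.
Under article 9: the worker is integrated into the employer's organisation? no; or the engagement is for an indefinite term? no; or the worker is entitled to paid leave under the engagement? no. So the worker is not a Senior Employee.
Under article 4: Eligible Engagement (article 3)? no; and Standard Contractor (article 6)? yes; and Senior Employee (article 9)? no. So the worker is not a Chargeable Worker.
Under article 7: the worker may not send a substitute? no; and the employer deducts tax at source? no. So the worker is not a Permitted Servant.
Under article 1: not a Designated Employee (article 2)? yes; or Chargeable Worker (article 4)? no; or Permitted Servant (article 7)? no. So the worker is an Approved Servant.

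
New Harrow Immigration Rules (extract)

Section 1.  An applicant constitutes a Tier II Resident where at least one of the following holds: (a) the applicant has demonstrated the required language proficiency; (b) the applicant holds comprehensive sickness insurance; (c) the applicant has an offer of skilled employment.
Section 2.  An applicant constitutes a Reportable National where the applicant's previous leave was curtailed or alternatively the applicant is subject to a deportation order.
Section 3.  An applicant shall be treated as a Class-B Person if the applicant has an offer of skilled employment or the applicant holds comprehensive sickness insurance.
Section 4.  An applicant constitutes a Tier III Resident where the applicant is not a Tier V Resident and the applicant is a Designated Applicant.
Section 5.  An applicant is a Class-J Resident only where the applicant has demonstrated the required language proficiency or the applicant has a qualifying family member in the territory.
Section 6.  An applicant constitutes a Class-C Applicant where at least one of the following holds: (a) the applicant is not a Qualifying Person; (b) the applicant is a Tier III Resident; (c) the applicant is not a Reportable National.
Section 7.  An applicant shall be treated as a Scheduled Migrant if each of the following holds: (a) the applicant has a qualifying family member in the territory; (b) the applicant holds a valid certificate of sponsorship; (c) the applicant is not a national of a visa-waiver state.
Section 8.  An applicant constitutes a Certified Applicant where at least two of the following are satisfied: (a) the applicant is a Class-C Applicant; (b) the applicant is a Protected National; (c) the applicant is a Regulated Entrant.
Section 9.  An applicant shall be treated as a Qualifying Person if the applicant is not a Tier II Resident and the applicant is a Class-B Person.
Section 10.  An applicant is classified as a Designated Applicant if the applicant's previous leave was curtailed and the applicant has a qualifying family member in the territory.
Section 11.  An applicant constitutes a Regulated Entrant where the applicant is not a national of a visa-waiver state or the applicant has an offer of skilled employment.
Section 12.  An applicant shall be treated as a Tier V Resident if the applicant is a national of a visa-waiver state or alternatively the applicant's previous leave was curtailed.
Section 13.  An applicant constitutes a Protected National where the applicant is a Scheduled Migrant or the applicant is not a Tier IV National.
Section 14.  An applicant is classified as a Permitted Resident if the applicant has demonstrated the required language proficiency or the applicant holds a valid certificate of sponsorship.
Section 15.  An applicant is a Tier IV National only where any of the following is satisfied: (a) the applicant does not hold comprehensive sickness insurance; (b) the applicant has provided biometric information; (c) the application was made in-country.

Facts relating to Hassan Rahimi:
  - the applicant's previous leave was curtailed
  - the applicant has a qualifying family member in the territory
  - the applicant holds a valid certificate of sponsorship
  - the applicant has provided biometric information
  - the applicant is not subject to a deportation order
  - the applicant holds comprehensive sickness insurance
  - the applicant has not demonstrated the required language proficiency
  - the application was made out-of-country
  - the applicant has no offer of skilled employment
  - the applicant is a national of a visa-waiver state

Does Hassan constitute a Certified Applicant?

section 1 — Tier II Resident: [the applicant has demonstrated the required language proficiency? no] OR [the applicant holds comprehensive sickness insurance? yes] OR [the applicant has an offer of skilled employment? no] → satisfied.
section 3 — Class-B Person: [the applicant has an offer of skilled employment? no] OR [the applicant holds comprehensive sickness insurance? yes] → satisfied.
section 9 — Qualifying Person: [not a Tier II Resident (section 1)? no] AND [Class-B Person (section 3)? yes] → not satisfied.
section 12 — Tier V Resident: [the applicant is a national of a visa-waiver state? yes] OR [the applicant's previous leave was curtailed? yes] → satisfied.
section 10 — Designated Applicant: [the applicant's previous leave was curtailed? yes] AND [the applicant has a qualifying family member in the territory? yes] → satisfied.
section 4 — Tier III Resident: [not a Tier V Resident (section 12)? no] AND [Designated Applicant (section 10)? yes] → not satisfied.
section 2 — Reportable National: [the applicant's previous leave was curtailed? yes] OR [the applicant is subject to a deportation order? no] → satisfied.
section 6 — Class-C Applicant: [not a Qualifying Person (section 9)? yes] OR [Tier III Resident (section 4)? no] OR [not a Reportable National (section 2)? no] → satisfied.
section 7 — Scheduled Migrant: [the applicant has a qualifying family member in the territory? yes] AND [the applicant holds a valid certificate of sponsorship? yes] AND [the applicant is not a national of a visa-waiver state? no] → not satisfied.
section 15 — Tier IV National: [the applicant does not hold comprehensive sickness insurance? no] OR [the applicant has provided biometric information? yes] OR [the application was made in-country? no] → satisfied.
section 13 — Protected National: [Scheduled Migrant (section 7)? no] OR [not a Tier IV National (section 15)? no] → not satisfied.
section 11 — Regulated Entrant: [the applicant is not a national of a visa-waiver state? no] OR [the applicant has an offer of skilled employment? no] → not satisfied.
section 8 — Certified Applicant: Class-C Applicant (section 6)? yes; Protected National (section 13)? no; Regulated Entrant (section 11)? no — 1 of 3 hold (need ≥2) → not satisfied.

No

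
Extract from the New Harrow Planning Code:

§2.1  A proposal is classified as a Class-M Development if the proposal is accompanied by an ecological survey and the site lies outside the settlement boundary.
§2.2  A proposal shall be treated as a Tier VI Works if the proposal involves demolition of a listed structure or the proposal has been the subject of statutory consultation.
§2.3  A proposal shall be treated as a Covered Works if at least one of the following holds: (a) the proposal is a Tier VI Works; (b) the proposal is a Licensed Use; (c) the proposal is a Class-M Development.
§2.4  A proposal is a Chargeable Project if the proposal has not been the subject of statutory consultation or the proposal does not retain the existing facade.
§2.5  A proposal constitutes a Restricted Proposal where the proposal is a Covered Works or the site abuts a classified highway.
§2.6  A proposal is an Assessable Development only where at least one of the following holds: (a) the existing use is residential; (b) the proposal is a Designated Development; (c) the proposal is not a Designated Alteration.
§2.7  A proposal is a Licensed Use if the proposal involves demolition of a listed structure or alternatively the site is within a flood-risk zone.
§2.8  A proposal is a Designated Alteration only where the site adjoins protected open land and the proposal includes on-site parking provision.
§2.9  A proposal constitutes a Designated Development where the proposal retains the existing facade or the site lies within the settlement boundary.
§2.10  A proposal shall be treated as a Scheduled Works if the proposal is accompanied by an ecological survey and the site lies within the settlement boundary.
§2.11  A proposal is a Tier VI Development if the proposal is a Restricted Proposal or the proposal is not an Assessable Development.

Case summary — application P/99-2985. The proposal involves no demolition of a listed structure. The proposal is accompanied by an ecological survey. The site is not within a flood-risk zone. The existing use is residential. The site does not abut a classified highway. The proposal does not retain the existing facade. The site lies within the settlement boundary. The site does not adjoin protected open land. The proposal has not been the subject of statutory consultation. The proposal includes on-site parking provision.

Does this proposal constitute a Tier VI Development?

No

§2.2 — Tier VI Works: [the proposal involves demolition of a listed structure? no] OR [the proposal has been the subject of statutory consultation? no] → not satisfied.
§2.7 — Licensed Use: [the proposal involves demolition of a listed structure? no] OR [the site is within a flood-risk zone? no] → not satisfied.
§2.1 — Class-M Development: [the proposal is accompanied by an ecological survey? yes] AND [the site lies outside the settlement boundary? no] → not satisfied.
§2.3 — Covered Works: [Tier VI Works (§2.2)? no] OR [Licensed Use (§2.7)? no] OR [Class-M Development (§2.1)? no] → not satisfied.
§2.5 — Restricted Proposal: [Covered Works (§2.3)? no] OR [the site abuts a classified highway? no] → not satisfied.
§2.9 — Designated Development: [the proposal retains the existing facade? no] OR [the site lies within the settlement boundary? yes] → satisfied.
§2.8 — Designated Alteration: [the site adjoins protected open land? no] AND [the proposal includes on-site parking provision? yes] → not satisfied.
§2.6 — Assessable Development: [the existing use is residential? yes] OR [Designated Development (§2.9)? yes] OR [not a Designated Alteration (§2.8)? yes] → satisfied.
§2.11 — Tier VI Development: [Restricted Proposal (§2.5)? no] OR [not an Assessable Development (§2.6)? no] → not satisfied.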